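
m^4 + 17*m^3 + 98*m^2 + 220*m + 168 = (m + 2)^2*(m + 6)*(m + 7)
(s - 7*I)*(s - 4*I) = s^2 - 11*I*s - 28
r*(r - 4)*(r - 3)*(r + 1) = r^4 - 6*r^3 + 5*r^2 + 12*r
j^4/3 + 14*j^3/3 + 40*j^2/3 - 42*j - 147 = (j/3 + 1)*(j - 3)*(j + 7)^2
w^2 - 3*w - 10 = (w - 5)*(w + 2)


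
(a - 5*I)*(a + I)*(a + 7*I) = a^3 + 3*I*a^2 + 33*a + 35*I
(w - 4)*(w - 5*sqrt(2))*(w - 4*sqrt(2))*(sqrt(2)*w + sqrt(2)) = sqrt(2)*w^4 - 18*w^3 - 3*sqrt(2)*w^3 + 36*sqrt(2)*w^2 + 54*w^2 - 120*sqrt(2)*w + 72*w - 160*sqrt(2)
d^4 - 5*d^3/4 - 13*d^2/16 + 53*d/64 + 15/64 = (d - 5/4)*(d - 1)*(d + 1/4)*(d + 3/4)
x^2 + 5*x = x*(x + 5)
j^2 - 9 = (j - 3)*(j + 3)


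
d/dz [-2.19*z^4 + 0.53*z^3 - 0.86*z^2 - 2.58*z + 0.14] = -8.76*z^3 + 1.59*z^2 - 1.72*z - 2.58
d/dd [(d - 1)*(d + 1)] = 2*d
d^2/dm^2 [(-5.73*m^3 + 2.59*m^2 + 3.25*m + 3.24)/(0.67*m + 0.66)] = (-5.144394*m^3 - 15.202836*m^2 - 14.975928*m + 2.29098)/(0.300763*m^3 + 0.888822*m^2 + 0.875556*m + 0.287496)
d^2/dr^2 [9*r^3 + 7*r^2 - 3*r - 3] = 54*r + 14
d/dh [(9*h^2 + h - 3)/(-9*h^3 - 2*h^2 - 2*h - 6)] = (81*h^4 + 18*h^3 - 97*h^2 - 120*h - 12)/(81*h^6 + 36*h^5 + 40*h^4 + 116*h^3 + 28*h^2 + 24*h + 36)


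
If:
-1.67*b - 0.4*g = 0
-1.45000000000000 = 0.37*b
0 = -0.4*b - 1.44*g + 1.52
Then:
No Solution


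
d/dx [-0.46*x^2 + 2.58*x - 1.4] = 2.58 - 0.92*x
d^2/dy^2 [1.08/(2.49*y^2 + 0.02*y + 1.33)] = (-13.392216*y^2 - 0.107568*y + 1.08*(4.98*y + 0.02)*(9.96*y + 0.04) - 7.153272)/(2.49*y^2 + 0.02*y + 1.33)^3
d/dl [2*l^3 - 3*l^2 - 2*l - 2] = 6*l^2 - 6*l - 2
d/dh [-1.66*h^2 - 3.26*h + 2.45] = -3.32*h - 3.26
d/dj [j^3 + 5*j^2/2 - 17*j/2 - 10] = 3*j^2 + 5*j - 17/2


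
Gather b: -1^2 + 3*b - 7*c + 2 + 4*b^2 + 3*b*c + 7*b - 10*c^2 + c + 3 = 4*b^2 + b*(3*c + 10) - 10*c^2 - 6*c + 4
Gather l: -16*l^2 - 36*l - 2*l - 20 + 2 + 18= -16*l^2 - 38*l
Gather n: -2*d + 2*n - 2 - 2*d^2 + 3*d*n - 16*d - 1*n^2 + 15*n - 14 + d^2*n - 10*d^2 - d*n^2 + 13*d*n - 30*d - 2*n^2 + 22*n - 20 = -12*d^2 - 48*d + n^2*(-d - 3) + n*(d^2 + 16*d + 39) - 36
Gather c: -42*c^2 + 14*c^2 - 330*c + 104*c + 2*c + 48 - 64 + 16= -28*c^2 - 224*c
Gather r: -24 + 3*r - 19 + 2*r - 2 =5*r - 45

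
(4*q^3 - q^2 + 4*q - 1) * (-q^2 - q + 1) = -4*q^5 - 3*q^4 + q^3 - 4*q^2 + 5*q - 1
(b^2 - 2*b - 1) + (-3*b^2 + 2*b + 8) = 7 - 2*b^2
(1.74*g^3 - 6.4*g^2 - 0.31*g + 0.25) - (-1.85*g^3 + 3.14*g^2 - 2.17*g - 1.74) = 3.59*g^3 - 9.54*g^2 + 1.86*g + 1.99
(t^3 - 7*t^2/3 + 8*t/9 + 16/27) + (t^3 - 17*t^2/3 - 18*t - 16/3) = 2*t^3 - 8*t^2 - 154*t/9 - 128/27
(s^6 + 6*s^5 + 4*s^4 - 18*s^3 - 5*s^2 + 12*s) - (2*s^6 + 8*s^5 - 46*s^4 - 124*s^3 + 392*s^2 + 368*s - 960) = -s^6 - 2*s^5 + 50*s^4 + 106*s^3 - 397*s^2 - 356*s + 960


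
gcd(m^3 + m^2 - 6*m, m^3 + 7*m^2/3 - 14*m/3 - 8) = m^2 + m - 6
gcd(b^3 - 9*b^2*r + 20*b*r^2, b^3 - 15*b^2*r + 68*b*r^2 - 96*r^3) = -b + 4*r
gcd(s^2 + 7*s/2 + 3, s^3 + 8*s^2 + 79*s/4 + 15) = s + 3/2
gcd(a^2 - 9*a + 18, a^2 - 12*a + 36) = a - 6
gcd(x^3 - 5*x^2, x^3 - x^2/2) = x^2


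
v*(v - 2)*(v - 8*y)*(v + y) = v^4 - 7*v^3*y - 2*v^3 - 8*v^2*y^2 + 14*v^2*y + 16*v*y^2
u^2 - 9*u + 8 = (u - 8)*(u - 1)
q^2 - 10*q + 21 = (q - 7)*(q - 3)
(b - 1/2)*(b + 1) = b^2 + b/2 - 1/2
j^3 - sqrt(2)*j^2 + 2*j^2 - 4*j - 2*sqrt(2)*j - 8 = (j + 2)*(j - 2*sqrt(2))*(j + sqrt(2))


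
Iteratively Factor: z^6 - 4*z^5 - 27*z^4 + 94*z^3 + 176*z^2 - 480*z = (z - 2)*(z^5 - 2*z^4 - 31*z^3 + 32*z^2 + 240*z) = (z - 2)*(z + 3)*(z^4 - 5*z^3 - 16*z^2 + 80*z) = (z - 4)*(z - 2)*(z + 3)*(z^3 - z^2 - 20*z) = (z - 4)*(z - 2)*(z + 3)*(z + 4)*(z^2 - 5*z) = z*(z - 4)*(z - 2)*(z + 3)*(z + 4)*(z - 5)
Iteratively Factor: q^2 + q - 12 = (q + 4)*(q - 3)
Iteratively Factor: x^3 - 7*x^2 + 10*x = (x - 2)*(x^2 - 5*x) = (x - 5)*(x - 2)*(x)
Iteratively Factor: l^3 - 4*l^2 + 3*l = (l)*(l^2 - 4*l + 3) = l*(l - 3)*(l - 1)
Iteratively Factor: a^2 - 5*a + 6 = (a - 3)*(a - 2)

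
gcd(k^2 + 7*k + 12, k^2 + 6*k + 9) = k + 3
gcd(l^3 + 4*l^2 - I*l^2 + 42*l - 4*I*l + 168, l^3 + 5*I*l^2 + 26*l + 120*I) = l + 6*I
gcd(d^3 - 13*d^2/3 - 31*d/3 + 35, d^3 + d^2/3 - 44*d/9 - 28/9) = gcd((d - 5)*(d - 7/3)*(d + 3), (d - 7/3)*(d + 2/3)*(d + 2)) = d - 7/3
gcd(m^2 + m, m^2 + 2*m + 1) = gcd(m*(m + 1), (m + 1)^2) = m + 1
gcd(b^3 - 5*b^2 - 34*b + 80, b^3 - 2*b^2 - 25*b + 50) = b^2 + 3*b - 10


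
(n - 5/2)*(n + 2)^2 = n^3 + 3*n^2/2 - 6*n - 10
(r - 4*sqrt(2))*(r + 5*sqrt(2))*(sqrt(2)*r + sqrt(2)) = sqrt(2)*r^3 + sqrt(2)*r^2 + 2*r^2 - 40*sqrt(2)*r + 2*r - 40*sqrt(2)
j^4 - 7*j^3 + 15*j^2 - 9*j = j*(j - 3)^2*(j - 1)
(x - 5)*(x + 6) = x^2 + x - 30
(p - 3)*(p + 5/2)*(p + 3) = p^3 + 5*p^2/2 - 9*p - 45/2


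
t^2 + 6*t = t*(t + 6)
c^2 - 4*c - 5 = (c - 5)*(c + 1)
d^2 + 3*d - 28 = (d - 4)*(d + 7)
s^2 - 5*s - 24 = (s - 8)*(s + 3)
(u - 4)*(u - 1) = u^2 - 5*u + 4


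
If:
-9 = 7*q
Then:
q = -9/7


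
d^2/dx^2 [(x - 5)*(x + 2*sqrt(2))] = 2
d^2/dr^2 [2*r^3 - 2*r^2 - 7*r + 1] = 12*r - 4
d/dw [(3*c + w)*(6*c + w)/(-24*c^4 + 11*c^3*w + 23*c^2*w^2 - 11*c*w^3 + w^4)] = (-(3*c + w)*(6*c + w)*(11*c^3 + 46*c^2*w - 33*c*w^2 + 4*w^3) + (9*c + 2*w)*(-24*c^4 + 11*c^3*w + 23*c^2*w^2 - 11*c*w^3 + w^4))/(-24*c^4 + 11*c^3*w + 23*c^2*w^2 - 11*c*w^3 + w^4)^2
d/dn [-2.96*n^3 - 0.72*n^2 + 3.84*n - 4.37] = -8.88*n^2 - 1.44*n + 3.84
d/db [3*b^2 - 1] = 6*b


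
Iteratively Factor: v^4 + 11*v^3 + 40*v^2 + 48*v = (v + 4)*(v^3 + 7*v^2 + 12*v) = v*(v + 4)*(v^2 + 7*v + 12) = v*(v + 4)^2*(v + 3)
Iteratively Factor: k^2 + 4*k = (k)*(k + 4)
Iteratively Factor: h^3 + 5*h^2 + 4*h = (h + 4)*(h^2 + h) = h*(h + 4)*(h + 1)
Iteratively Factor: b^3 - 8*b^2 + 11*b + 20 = (b + 1)*(b^2 - 9*b + 20) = (b - 5)*(b + 1)*(b - 4)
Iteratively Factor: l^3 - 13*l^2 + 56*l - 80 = (l - 4)*(l^2 - 9*l + 20) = (l - 4)^2*(l - 5)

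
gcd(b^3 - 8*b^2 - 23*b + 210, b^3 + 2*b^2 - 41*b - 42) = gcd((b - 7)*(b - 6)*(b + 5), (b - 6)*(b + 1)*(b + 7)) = b - 6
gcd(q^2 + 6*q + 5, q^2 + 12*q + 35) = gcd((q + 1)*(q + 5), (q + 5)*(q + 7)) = q + 5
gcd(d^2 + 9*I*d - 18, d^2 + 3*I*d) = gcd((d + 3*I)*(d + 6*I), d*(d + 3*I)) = d + 3*I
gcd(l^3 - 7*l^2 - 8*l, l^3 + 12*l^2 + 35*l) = l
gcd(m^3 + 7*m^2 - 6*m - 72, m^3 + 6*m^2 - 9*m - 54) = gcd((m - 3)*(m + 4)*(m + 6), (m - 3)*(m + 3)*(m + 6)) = m^2 + 3*m - 18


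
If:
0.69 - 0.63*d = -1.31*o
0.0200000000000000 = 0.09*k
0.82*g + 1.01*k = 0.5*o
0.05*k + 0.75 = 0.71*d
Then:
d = 1.07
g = -0.28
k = 0.22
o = -0.01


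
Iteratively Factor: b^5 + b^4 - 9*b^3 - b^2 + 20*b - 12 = (b - 1)*(b^4 + 2*b^3 - 7*b^2 - 8*b + 12) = (b - 2)*(b - 1)*(b^3 + 4*b^2 + b - 6) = (b - 2)*(b - 1)*(b + 2)*(b^2 + 2*b - 3) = (b - 2)*(b - 1)^2*(b + 2)*(b + 3)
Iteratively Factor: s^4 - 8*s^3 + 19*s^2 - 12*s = (s - 1)*(s^3 - 7*s^2 + 12*s) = (s - 4)*(s - 1)*(s^2 - 3*s) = (s - 4)*(s - 3)*(s - 1)*(s)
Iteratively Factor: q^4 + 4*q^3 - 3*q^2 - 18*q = (q + 3)*(q^3 + q^2 - 6*q) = (q - 2)*(q + 3)*(q^2 + 3*q) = q*(q - 2)*(q + 3)*(q + 3)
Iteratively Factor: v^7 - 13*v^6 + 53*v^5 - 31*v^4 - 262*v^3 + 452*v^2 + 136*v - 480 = (v - 2)*(v^6 - 11*v^5 + 31*v^4 + 31*v^3 - 200*v^2 + 52*v + 240) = (v - 2)^2*(v^5 - 9*v^4 + 13*v^3 + 57*v^2 - 86*v - 120) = (v - 4)*(v - 2)^2*(v^4 - 5*v^3 - 7*v^2 + 29*v + 30) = (v - 4)*(v - 2)^2*(v + 2)*(v^3 - 7*v^2 + 7*v + 15) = (v - 5)*(v - 4)*(v - 2)^2*(v + 2)*(v^2 - 2*v - 3) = (v - 5)*(v - 4)*(v - 2)^2*(v + 1)*(v + 2)*(v - 3)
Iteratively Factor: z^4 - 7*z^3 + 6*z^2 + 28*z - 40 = (z + 2)*(z^3 - 9*z^2 + 24*z - 20) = (z - 5)*(z + 2)*(z^2 - 4*z + 4) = (z - 5)*(z - 2)*(z + 2)*(z - 2)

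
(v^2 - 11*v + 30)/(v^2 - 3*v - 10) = (v - 6)/(v + 2)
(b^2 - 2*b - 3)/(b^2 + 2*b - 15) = (b + 1)/(b + 5)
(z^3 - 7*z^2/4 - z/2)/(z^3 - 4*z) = (z + 1/4)/(z + 2)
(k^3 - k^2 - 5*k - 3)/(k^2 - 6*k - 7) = (k^2 - 2*k - 3)/(k - 7)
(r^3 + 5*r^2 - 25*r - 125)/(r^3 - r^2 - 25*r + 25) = (r + 5)/(r - 1)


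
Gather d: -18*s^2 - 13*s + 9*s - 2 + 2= -18*s^2 - 4*s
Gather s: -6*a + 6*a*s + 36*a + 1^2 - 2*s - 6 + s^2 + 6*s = 30*a + s^2 + s*(6*a + 4) - 5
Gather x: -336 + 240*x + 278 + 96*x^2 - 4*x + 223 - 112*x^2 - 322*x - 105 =-16*x^2 - 86*x + 60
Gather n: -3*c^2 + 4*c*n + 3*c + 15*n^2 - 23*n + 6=-3*c^2 + 3*c + 15*n^2 + n*(4*c - 23) + 6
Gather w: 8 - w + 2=10 - w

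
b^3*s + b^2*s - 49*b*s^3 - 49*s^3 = (b - 7*s)*(b + 7*s)*(b*s + s)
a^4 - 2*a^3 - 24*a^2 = a^2*(a - 6)*(a + 4)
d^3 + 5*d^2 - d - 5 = (d - 1)*(d + 1)*(d + 5)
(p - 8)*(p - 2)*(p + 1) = p^3 - 9*p^2 + 6*p + 16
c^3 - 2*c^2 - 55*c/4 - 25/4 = (c - 5)*(c + 1/2)*(c + 5/2)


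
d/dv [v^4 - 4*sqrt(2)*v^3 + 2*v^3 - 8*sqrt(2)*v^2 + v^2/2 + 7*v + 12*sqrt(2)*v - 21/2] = 4*v^3 - 12*sqrt(2)*v^2 + 6*v^2 - 16*sqrt(2)*v + v + 7 + 12*sqrt(2)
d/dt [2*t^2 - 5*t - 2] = 4*t - 5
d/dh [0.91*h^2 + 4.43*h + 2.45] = 1.82*h + 4.43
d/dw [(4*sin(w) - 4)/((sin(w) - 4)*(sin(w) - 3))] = 4*(2*sin(w) + cos(w)^2 + 4)*cos(w)/((sin(w) - 4)^2*(sin(w) - 3)^2)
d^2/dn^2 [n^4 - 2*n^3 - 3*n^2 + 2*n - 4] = 12*n^2 - 12*n - 6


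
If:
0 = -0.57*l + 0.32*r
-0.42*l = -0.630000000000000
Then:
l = 1.50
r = 2.67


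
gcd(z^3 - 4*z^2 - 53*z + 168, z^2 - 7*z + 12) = z - 3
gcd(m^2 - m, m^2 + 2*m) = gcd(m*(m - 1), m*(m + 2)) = m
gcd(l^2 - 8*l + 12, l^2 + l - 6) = l - 2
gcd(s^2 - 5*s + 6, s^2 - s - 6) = s - 3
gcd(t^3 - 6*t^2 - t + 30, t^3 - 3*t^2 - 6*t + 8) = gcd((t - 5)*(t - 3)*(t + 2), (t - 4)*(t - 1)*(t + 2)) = t + 2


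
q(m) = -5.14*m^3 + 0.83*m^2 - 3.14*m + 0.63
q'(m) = -15.42*m^2 + 1.66*m - 3.14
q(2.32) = -66.37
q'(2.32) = -82.29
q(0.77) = -3.64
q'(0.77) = -11.00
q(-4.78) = 595.97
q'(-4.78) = -363.40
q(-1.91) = 45.47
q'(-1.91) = -62.56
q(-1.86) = 42.42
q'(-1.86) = -59.57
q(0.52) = -1.50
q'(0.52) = -6.45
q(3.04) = -145.65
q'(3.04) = -140.60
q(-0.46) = 2.75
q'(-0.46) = -7.17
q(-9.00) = 3843.18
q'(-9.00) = -1267.10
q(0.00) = 0.63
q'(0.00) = -3.14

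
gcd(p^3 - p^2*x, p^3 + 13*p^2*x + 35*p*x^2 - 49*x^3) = -p + x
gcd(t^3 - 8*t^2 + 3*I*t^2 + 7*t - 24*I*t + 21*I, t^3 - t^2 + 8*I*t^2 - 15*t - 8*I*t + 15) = t^2 + t*(-1 + 3*I) - 3*I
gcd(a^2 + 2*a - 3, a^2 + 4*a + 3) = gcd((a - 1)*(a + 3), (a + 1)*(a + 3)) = a + 3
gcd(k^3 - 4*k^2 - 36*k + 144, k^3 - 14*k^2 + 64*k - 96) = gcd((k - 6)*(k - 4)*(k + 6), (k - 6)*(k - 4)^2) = k^2 - 10*k + 24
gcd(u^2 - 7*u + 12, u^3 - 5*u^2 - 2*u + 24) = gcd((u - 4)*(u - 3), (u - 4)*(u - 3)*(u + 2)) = u^2 - 7*u + 12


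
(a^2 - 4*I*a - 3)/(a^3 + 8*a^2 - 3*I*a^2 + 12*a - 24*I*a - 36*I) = (a - I)/(a^2 + 8*a + 12)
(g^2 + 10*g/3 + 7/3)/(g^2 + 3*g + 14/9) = 3*(g + 1)/(3*g + 2)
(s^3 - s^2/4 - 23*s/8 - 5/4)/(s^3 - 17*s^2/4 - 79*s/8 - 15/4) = (s - 2)/(s - 6)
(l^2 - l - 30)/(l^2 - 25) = (l - 6)/(l - 5)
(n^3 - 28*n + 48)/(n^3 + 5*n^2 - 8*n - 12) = (n - 4)/(n + 1)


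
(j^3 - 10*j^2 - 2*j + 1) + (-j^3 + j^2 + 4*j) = -9*j^2 + 2*j + 1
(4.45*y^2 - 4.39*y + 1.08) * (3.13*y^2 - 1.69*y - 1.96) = 13.9285*y^4 - 21.2612*y^3 + 2.0775*y^2 + 6.7792*y - 2.1168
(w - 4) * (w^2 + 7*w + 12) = w^3 + 3*w^2 - 16*w - 48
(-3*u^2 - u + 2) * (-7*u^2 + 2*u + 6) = 21*u^4 + u^3 - 34*u^2 - 2*u + 12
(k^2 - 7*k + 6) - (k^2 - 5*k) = 6 - 2*k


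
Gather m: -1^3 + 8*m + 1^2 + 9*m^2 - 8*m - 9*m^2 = 0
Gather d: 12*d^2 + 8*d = 12*d^2 + 8*d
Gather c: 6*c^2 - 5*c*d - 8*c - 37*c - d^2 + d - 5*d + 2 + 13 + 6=6*c^2 + c*(-5*d - 45) - d^2 - 4*d + 21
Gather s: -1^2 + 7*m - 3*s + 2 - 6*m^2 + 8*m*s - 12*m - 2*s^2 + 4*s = -6*m^2 - 5*m - 2*s^2 + s*(8*m + 1) + 1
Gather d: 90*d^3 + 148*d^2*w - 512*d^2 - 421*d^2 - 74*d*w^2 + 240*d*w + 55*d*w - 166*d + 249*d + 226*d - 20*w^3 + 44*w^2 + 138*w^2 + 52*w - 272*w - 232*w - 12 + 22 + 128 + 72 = 90*d^3 + d^2*(148*w - 933) + d*(-74*w^2 + 295*w + 309) - 20*w^3 + 182*w^2 - 452*w + 210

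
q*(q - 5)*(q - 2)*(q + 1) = q^4 - 6*q^3 + 3*q^2 + 10*q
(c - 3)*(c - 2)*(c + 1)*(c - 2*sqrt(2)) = c^4 - 4*c^3 - 2*sqrt(2)*c^3 + c^2 + 8*sqrt(2)*c^2 - 2*sqrt(2)*c + 6*c - 12*sqrt(2)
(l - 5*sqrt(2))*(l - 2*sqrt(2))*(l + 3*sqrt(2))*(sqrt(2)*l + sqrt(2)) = sqrt(2)*l^4 - 8*l^3 + sqrt(2)*l^3 - 22*sqrt(2)*l^2 - 8*l^2 - 22*sqrt(2)*l + 120*l + 120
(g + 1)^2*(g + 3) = g^3 + 5*g^2 + 7*g + 3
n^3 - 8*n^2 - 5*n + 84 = (n - 7)*(n - 4)*(n + 3)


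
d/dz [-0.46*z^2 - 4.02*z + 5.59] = -0.92*z - 4.02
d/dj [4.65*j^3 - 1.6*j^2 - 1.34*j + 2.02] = 13.95*j^2 - 3.2*j - 1.34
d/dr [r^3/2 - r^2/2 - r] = 3*r^2/2 - r - 1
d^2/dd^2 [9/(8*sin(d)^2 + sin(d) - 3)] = 9*(-256*sin(d)^4 - 24*sin(d)^3 + 287*sin(d)^2 + 45*sin(d) + 50)/(8*sin(d)^2 + sin(d) - 3)^3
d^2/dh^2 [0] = 0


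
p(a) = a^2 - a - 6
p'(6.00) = 11.00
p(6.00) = 24.00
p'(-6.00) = -13.00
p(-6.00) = 36.00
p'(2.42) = 3.84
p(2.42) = -2.56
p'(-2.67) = -6.34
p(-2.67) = 3.80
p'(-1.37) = -3.74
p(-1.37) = -2.75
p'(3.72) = 6.44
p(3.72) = 4.12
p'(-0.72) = -2.44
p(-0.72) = -4.76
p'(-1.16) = -3.32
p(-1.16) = -3.49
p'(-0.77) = -2.54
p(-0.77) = -4.64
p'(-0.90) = -2.80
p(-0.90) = -4.29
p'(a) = 2*a - 1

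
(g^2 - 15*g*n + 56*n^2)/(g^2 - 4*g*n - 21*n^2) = (g - 8*n)/(g + 3*n)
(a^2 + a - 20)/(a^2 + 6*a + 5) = (a - 4)/(a + 1)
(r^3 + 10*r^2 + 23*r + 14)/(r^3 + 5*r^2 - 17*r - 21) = (r + 2)/(r - 3)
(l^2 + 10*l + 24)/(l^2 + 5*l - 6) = (l + 4)/(l - 1)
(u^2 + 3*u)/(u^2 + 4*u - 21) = u*(u + 3)/(u^2 + 4*u - 21)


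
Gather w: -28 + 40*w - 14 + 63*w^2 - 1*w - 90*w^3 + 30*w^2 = -90*w^3 + 93*w^2 + 39*w - 42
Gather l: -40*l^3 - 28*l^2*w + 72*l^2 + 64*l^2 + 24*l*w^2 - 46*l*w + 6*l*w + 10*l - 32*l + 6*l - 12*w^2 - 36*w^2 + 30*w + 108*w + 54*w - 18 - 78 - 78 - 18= -40*l^3 + l^2*(136 - 28*w) + l*(24*w^2 - 40*w - 16) - 48*w^2 + 192*w - 192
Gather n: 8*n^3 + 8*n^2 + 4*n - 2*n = 8*n^3 + 8*n^2 + 2*n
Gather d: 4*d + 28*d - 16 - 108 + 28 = 32*d - 96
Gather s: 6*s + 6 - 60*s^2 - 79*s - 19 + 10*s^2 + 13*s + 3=-50*s^2 - 60*s - 10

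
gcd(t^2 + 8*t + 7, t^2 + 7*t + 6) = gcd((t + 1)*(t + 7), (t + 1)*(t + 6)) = t + 1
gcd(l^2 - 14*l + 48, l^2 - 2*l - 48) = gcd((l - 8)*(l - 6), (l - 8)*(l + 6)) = l - 8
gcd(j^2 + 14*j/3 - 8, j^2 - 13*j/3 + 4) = j - 4/3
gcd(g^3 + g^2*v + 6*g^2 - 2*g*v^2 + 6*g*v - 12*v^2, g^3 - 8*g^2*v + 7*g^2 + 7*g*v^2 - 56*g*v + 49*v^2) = -g + v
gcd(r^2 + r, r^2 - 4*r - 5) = r + 1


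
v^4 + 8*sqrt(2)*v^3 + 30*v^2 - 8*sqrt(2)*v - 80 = (v - sqrt(2))*(v + 2*sqrt(2))^2*(v + 5*sqrt(2))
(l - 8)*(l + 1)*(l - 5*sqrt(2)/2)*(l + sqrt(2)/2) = l^4 - 7*l^3 - 2*sqrt(2)*l^3 - 21*l^2/2 + 14*sqrt(2)*l^2 + 35*l/2 + 16*sqrt(2)*l + 20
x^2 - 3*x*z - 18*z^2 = (x - 6*z)*(x + 3*z)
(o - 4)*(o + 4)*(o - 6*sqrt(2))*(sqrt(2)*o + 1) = sqrt(2)*o^4 - 11*o^3 - 22*sqrt(2)*o^2 + 176*o + 96*sqrt(2)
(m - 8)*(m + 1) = m^2 - 7*m - 8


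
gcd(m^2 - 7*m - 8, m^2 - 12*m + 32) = m - 8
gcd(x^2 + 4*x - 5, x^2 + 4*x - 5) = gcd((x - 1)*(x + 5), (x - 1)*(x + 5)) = x^2 + 4*x - 5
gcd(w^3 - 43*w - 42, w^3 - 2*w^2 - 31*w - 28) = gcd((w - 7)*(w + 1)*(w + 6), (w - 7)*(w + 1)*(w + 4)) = w^2 - 6*w - 7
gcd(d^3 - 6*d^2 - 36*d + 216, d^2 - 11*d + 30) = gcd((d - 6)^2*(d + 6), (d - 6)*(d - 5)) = d - 6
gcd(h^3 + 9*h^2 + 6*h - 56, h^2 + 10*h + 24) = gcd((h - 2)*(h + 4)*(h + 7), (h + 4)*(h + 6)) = h + 4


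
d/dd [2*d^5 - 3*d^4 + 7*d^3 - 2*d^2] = d*(10*d^3 - 12*d^2 + 21*d - 4)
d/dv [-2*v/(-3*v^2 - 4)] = 2*(4 - 3*v^2)/(9*v^4 + 24*v^2 + 16)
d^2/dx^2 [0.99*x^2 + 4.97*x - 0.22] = 1.98000000000000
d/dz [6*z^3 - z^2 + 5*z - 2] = 18*z^2 - 2*z + 5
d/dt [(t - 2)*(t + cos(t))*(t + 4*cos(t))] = (2 - t)*(t + cos(t))*(4*sin(t) - 1) + (2 - t)*(t + 4*cos(t))*(sin(t) - 1) + (t + cos(t))*(t + 4*cos(t))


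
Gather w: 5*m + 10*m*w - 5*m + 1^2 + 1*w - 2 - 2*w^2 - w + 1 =10*m*w - 2*w^2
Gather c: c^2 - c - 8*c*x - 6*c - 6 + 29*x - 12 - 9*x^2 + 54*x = c^2 + c*(-8*x - 7) - 9*x^2 + 83*x - 18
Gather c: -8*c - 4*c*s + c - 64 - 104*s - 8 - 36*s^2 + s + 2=c*(-4*s - 7) - 36*s^2 - 103*s - 70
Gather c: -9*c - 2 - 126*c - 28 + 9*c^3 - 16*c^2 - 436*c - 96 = 9*c^3 - 16*c^2 - 571*c - 126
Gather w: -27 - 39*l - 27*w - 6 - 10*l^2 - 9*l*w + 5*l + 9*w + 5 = -10*l^2 - 34*l + w*(-9*l - 18) - 28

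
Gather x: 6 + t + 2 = t + 8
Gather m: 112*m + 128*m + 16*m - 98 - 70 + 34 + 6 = 256*m - 128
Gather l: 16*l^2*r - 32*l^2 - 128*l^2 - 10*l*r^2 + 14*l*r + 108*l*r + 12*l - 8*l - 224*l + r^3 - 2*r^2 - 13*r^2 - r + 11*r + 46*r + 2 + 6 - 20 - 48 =l^2*(16*r - 160) + l*(-10*r^2 + 122*r - 220) + r^3 - 15*r^2 + 56*r - 60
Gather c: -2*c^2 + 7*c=-2*c^2 + 7*c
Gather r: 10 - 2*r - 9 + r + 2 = 3 - r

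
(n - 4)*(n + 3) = n^2 - n - 12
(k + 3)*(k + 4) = k^2 + 7*k + 12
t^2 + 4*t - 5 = (t - 1)*(t + 5)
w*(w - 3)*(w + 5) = w^3 + 2*w^2 - 15*w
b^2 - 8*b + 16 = (b - 4)^2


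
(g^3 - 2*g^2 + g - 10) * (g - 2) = g^4 - 4*g^3 + 5*g^2 - 12*g + 20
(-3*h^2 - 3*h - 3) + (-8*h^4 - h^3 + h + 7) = -8*h^4 - h^3 - 3*h^2 - 2*h + 4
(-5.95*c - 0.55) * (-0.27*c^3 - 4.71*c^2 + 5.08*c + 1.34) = 1.6065*c^4 + 28.173*c^3 - 27.6355*c^2 - 10.767*c - 0.737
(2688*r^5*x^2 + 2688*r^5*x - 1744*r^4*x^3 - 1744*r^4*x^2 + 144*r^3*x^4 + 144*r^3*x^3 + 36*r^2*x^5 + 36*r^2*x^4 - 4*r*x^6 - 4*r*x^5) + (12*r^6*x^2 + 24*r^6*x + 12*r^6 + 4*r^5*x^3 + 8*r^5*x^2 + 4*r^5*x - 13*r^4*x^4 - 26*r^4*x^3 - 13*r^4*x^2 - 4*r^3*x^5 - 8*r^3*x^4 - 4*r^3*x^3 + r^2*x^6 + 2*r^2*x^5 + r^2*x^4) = 12*r^6*x^2 + 24*r^6*x + 12*r^6 + 4*r^5*x^3 + 2696*r^5*x^2 + 2692*r^5*x - 13*r^4*x^4 - 1770*r^4*x^3 - 1757*r^4*x^2 - 4*r^3*x^5 + 136*r^3*x^4 + 140*r^3*x^3 + r^2*x^6 + 38*r^2*x^5 + 37*r^2*x^4 - 4*r*x^6 - 4*r*x^5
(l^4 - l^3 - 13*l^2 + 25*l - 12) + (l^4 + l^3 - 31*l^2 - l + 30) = 2*l^4 - 44*l^2 + 24*l + 18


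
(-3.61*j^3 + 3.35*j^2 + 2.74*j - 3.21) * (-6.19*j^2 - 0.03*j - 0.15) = 22.3459*j^5 - 20.6282*j^4 - 16.5196*j^3 + 19.2852*j^2 - 0.3147*j + 0.4815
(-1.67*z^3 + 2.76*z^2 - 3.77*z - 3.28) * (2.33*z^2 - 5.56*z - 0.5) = -3.8911*z^5 + 15.716*z^4 - 23.2947*z^3 + 11.9388*z^2 + 20.1218*z + 1.64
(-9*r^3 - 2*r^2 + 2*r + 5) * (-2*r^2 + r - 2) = 18*r^5 - 5*r^4 + 12*r^3 - 4*r^2 + r - 10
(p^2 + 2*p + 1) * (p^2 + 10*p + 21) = p^4 + 12*p^3 + 42*p^2 + 52*p + 21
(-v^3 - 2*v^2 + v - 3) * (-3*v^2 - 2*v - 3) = 3*v^5 + 8*v^4 + 4*v^3 + 13*v^2 + 3*v + 9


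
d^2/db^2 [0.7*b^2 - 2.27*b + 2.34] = 1.40000000000000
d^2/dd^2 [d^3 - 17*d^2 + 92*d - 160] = 6*d - 34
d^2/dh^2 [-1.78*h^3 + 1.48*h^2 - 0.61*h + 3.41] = 2.96 - 10.68*h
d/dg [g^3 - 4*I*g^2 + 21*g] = 3*g^2 - 8*I*g + 21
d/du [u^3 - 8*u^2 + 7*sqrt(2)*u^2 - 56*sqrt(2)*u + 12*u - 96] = 3*u^2 - 16*u + 14*sqrt(2)*u - 56*sqrt(2) + 12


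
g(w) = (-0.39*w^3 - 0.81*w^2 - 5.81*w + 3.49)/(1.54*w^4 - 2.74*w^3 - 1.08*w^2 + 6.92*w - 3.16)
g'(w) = (-1.17*w^2 - 1.62*w - 5.81)/(1.54*w^4 - 2.74*w^3 - 1.08*w^2 + 6.92*w - 3.16) + (-6.16*w^3 + 8.22*w^2 + 2.16*w - 6.92)*(-0.39*w^3 - 0.81*w^2 - 5.81*w + 3.49)/(1.54*w^4 - 2.74*w^3 - 1.08*w^2 + 6.92*w - 3.16)^2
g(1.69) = -2.20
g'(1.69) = 1.89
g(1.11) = -2.52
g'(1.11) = -1.09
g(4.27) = -0.22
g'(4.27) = 0.12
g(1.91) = -1.77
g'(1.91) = 1.94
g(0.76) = -1.99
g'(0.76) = -1.63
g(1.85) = -1.88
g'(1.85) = 1.99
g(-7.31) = 0.03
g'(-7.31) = 0.00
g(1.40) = -2.60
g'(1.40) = 0.65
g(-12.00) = 0.02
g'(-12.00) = 0.00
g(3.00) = -0.54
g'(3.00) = 0.50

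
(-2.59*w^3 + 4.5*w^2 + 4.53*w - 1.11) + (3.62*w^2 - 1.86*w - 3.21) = -2.59*w^3 + 8.12*w^2 + 2.67*w - 4.32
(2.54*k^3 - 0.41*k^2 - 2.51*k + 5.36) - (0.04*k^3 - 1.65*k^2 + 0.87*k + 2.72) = 2.5*k^3 + 1.24*k^2 - 3.38*k + 2.64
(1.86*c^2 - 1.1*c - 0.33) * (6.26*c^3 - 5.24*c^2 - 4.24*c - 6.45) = 11.6436*c^5 - 16.6324*c^4 - 4.1882*c^3 - 5.6038*c^2 + 8.4942*c + 2.1285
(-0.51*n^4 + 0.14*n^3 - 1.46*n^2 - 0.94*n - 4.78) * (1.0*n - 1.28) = -0.51*n^5 + 0.7928*n^4 - 1.6392*n^3 + 0.9288*n^2 - 3.5768*n + 6.1184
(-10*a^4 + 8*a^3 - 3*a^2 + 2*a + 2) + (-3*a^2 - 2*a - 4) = -10*a^4 + 8*a^3 - 6*a^2 - 2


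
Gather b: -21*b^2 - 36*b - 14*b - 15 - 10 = -21*b^2 - 50*b - 25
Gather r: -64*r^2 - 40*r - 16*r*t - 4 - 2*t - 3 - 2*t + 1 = -64*r^2 + r*(-16*t - 40) - 4*t - 6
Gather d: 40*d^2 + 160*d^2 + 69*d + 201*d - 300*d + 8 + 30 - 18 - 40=200*d^2 - 30*d - 20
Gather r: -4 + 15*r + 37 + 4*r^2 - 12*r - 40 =4*r^2 + 3*r - 7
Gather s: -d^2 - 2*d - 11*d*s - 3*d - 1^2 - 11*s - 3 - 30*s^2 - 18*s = -d^2 - 5*d - 30*s^2 + s*(-11*d - 29) - 4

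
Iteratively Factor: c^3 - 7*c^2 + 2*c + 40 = (c + 2)*(c^2 - 9*c + 20) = (c - 5)*(c + 2)*(c - 4)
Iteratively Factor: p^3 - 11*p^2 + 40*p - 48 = (p - 4)*(p^2 - 7*p + 12) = (p - 4)^2*(p - 3)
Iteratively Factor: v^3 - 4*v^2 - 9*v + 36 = (v - 3)*(v^2 - v - 12) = (v - 3)*(v + 3)*(v - 4)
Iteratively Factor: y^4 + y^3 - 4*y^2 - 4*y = (y)*(y^3 + y^2 - 4*y - 4) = y*(y - 2)*(y^2 + 3*y + 2) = y*(y - 2)*(y + 2)*(y + 1)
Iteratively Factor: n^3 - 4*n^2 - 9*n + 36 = (n + 3)*(n^2 - 7*n + 12) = (n - 3)*(n + 3)*(n - 4)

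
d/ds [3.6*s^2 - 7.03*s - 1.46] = 7.2*s - 7.03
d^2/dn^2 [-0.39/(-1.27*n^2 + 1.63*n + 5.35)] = (1.258062*n^2 - 1.614678*n - 0.39*(2.54*n - 1.63)*(5.08*n - 3.26) - 5.29971)/(-1.27*n^2 + 1.63*n + 5.35)^3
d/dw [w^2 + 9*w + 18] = 2*w + 9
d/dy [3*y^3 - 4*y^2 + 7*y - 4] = 9*y^2 - 8*y + 7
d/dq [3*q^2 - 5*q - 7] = 6*q - 5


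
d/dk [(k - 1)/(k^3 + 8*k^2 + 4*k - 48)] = (k^3 + 8*k^2 + 4*k - (k - 1)*(3*k^2 + 16*k + 4) - 48)/(k^3 + 8*k^2 + 4*k - 48)^2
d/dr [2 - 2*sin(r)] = -2*cos(r)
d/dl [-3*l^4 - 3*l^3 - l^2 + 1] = l*(-12*l^2 - 9*l - 2)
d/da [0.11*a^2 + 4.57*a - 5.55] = 0.22*a + 4.57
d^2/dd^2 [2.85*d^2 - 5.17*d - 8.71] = 5.70000000000000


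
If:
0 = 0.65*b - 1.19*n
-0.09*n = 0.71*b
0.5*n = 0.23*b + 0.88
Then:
No Solution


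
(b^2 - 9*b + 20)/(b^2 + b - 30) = (b - 4)/(b + 6)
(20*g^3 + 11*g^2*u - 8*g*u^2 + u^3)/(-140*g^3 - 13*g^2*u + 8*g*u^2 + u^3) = (-5*g^2 - 4*g*u + u^2)/(35*g^2 + 12*g*u + u^2)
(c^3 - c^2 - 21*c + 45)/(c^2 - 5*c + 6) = (c^2 + 2*c - 15)/(c - 2)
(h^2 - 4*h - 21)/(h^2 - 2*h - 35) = (h + 3)/(h + 5)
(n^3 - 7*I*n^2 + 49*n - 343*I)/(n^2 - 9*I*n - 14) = (n^2 + 49)/(n - 2*I)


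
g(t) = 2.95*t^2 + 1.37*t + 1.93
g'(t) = 5.9*t + 1.37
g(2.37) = 21.75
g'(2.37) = 15.35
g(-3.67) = 36.64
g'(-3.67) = -20.28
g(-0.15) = 1.79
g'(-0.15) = 0.48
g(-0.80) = 2.72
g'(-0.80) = -3.35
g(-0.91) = 3.13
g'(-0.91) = -4.00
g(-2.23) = 13.54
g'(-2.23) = -11.79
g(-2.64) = 18.87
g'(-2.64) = -14.21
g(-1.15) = 4.26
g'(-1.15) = -5.42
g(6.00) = 116.35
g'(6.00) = 36.77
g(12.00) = 443.17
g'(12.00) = 72.17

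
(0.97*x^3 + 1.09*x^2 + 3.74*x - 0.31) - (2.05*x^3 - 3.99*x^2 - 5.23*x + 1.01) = -1.08*x^3 + 5.08*x^2 + 8.97*x - 1.32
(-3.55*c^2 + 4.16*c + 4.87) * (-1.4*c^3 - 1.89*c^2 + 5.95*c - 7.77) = 4.97*c^5 + 0.8855*c^4 - 35.8029*c^3 + 43.1312*c^2 - 3.3467*c - 37.8399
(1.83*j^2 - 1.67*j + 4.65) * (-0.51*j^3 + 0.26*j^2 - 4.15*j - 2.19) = -0.9333*j^5 + 1.3275*j^4 - 10.4002*j^3 + 4.1318*j^2 - 15.6402*j - 10.1835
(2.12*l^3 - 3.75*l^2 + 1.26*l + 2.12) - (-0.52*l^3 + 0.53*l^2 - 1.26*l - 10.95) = 2.64*l^3 - 4.28*l^2 + 2.52*l + 13.07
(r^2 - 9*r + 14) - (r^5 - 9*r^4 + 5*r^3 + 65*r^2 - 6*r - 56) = -r^5 + 9*r^4 - 5*r^3 - 64*r^2 - 3*r + 70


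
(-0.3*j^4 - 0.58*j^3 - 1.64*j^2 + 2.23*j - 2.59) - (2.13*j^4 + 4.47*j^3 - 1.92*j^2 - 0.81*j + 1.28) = -2.43*j^4 - 5.05*j^3 + 0.28*j^2 + 3.04*j - 3.87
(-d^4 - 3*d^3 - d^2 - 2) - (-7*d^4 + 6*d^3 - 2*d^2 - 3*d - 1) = 6*d^4 - 9*d^3 + d^2 + 3*d - 1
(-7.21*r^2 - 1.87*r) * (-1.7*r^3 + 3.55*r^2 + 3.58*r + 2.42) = 12.257*r^5 - 22.4165*r^4 - 32.4503*r^3 - 24.1428*r^2 - 4.5254*r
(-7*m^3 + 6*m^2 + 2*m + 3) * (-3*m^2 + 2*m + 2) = 21*m^5 - 32*m^4 - 8*m^3 + 7*m^2 + 10*m + 6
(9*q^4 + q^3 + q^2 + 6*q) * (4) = 36*q^4 + 4*q^3 + 4*q^2 + 24*q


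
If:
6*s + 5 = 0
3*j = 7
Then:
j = 7/3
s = -5/6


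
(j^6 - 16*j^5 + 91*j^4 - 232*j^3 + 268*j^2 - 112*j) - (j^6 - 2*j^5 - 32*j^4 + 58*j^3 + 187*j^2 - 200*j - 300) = -14*j^5 + 123*j^4 - 290*j^3 + 81*j^2 + 88*j + 300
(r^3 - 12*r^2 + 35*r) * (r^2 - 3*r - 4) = r^5 - 15*r^4 + 67*r^3 - 57*r^2 - 140*r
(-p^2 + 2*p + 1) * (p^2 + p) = -p^4 + p^3 + 3*p^2 + p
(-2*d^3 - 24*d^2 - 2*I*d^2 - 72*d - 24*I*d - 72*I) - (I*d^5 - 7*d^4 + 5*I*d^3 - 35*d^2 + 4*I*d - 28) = -I*d^5 + 7*d^4 - 2*d^3 - 5*I*d^3 + 11*d^2 - 2*I*d^2 - 72*d - 28*I*d + 28 - 72*I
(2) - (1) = 1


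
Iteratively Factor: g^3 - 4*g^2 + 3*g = (g - 1)*(g^2 - 3*g) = (g - 3)*(g - 1)*(g)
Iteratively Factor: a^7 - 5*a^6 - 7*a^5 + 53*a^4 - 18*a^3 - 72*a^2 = (a)*(a^6 - 5*a^5 - 7*a^4 + 53*a^3 - 18*a^2 - 72*a) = a*(a + 3)*(a^5 - 8*a^4 + 17*a^3 + 2*a^2 - 24*a) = a*(a - 3)*(a + 3)*(a^4 - 5*a^3 + 2*a^2 + 8*a) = a*(a - 3)*(a + 1)*(a + 3)*(a^3 - 6*a^2 + 8*a) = a^2*(a - 3)*(a + 1)*(a + 3)*(a^2 - 6*a + 8) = a^2*(a - 4)*(a - 3)*(a + 1)*(a + 3)*(a - 2)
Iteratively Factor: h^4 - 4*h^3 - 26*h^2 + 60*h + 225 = (h + 3)*(h^3 - 7*h^2 - 5*h + 75) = (h - 5)*(h + 3)*(h^2 - 2*h - 15) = (h - 5)*(h + 3)^2*(h - 5)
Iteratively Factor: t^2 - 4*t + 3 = (t - 3)*(t - 1)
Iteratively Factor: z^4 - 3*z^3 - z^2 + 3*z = (z - 1)*(z^3 - 2*z^2 - 3*z) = (z - 3)*(z - 1)*(z^2 + z) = z*(z - 3)*(z - 1)*(z + 1)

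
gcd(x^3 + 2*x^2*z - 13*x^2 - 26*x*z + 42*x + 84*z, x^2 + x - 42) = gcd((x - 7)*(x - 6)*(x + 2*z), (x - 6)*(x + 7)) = x - 6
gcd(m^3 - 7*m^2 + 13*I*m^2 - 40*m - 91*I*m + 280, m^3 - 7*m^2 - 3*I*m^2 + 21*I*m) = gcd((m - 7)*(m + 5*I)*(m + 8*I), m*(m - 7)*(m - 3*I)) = m - 7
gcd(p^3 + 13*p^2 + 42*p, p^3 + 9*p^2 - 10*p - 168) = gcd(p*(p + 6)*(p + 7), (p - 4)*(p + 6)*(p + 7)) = p^2 + 13*p + 42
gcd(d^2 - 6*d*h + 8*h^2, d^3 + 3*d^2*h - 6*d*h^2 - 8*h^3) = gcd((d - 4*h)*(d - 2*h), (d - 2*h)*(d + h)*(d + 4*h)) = d - 2*h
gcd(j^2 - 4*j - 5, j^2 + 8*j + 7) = j + 1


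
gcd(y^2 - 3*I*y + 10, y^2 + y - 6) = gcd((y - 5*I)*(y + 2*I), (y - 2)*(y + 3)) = 1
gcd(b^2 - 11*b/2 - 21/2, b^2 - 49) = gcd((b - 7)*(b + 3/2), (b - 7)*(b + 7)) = b - 7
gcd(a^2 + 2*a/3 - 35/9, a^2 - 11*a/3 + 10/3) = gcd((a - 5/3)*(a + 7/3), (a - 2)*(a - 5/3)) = a - 5/3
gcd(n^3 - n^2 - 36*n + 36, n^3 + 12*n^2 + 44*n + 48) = n + 6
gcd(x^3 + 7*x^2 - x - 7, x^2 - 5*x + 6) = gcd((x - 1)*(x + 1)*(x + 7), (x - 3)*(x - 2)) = 1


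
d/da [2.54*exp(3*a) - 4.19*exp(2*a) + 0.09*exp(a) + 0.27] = (7.62*exp(2*a) - 8.38*exp(a) + 0.09)*exp(a)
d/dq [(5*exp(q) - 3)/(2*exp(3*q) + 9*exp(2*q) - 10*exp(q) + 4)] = (-20*exp(3*q) - 27*exp(2*q) + 54*exp(q) - 10)*exp(q)/(4*exp(6*q) + 36*exp(5*q) + 41*exp(4*q) - 164*exp(3*q) + 172*exp(2*q) - 80*exp(q) + 16)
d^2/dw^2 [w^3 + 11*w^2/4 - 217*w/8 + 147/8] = 6*w + 11/2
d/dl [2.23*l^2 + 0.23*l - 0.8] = 4.46*l + 0.23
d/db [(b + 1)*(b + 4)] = 2*b + 5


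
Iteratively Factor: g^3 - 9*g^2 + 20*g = (g - 4)*(g^2 - 5*g) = g*(g - 4)*(g - 5)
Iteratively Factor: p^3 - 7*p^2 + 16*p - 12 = (p - 2)*(p^2 - 5*p + 6) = (p - 3)*(p - 2)*(p - 2)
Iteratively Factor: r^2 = (r)*(r)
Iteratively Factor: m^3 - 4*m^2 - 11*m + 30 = (m - 2)*(m^2 - 2*m - 15) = (m - 2)*(m + 3)*(m - 5)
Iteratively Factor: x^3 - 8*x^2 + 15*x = (x)*(x^2 - 8*x + 15) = x*(x - 5)*(x - 3)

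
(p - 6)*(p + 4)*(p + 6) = p^3 + 4*p^2 - 36*p - 144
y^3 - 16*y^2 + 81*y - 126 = (y - 7)*(y - 6)*(y - 3)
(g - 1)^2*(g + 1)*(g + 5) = g^4 + 4*g^3 - 6*g^2 - 4*g + 5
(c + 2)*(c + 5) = c^2 + 7*c + 10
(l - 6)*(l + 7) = l^2 + l - 42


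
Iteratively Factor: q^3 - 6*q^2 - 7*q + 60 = (q - 5)*(q^2 - q - 12) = (q - 5)*(q - 4)*(q + 3)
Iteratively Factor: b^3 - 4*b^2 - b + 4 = (b - 1)*(b^2 - 3*b - 4) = (b - 4)*(b - 1)*(b + 1)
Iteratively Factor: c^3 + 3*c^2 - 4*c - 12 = (c + 2)*(c^2 + c - 6) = (c - 2)*(c + 2)*(c + 3)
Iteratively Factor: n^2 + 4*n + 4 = (n + 2)*(n + 2)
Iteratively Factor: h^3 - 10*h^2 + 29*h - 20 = (h - 4)*(h^2 - 6*h + 5) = (h - 4)*(h - 1)*(h - 5)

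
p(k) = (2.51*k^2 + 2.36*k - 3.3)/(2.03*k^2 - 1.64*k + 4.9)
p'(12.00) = -0.01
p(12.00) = 1.39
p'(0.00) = 0.26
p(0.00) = -0.67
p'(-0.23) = -0.11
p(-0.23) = -0.69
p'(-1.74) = -0.45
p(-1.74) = 0.01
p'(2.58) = 0.22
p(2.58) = 1.37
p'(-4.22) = -0.14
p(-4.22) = 0.66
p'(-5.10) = -0.10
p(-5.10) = 0.76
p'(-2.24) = -0.35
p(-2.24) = 0.21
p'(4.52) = -0.00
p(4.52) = 1.51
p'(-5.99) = -0.07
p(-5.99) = 0.83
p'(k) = (1.64 - 4.06*k)*(2.51*k^2 + 2.36*k - 3.3)/(2.03*k^2 - 1.64*k + 4.9)^2 + (5.02*k + 2.36)/(2.03*k^2 - 1.64*k + 4.9) = (-8.9072*k^2 + 37.996*k + 6.152)/(4.1209*k^4 - 6.6584*k^3 + 22.5836*k^2 - 16.072*k + 24.01)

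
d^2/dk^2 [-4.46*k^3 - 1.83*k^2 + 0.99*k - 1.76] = -26.76*k - 3.66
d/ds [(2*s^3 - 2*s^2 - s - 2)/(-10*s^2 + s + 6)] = 4*(-5*s^4 + s^3 + 6*s^2 - 16*s - 1)/(100*s^4 - 20*s^3 - 119*s^2 + 12*s + 36)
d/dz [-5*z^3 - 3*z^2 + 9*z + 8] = -15*z^2 - 6*z + 9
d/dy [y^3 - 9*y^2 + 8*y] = 3*y^2 - 18*y + 8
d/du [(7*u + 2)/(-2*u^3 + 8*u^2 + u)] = 2*(14*u^3 - 22*u^2 - 16*u - 1)/(u^2*(4*u^4 - 32*u^3 + 60*u^2 + 16*u + 1))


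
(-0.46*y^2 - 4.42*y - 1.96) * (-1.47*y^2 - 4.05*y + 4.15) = 0.6762*y^4 + 8.3604*y^3 + 18.8732*y^2 - 10.405*y - 8.134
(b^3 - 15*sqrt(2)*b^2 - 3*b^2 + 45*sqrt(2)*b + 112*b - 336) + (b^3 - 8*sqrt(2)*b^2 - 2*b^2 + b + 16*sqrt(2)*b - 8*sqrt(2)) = 2*b^3 - 23*sqrt(2)*b^2 - 5*b^2 + 61*sqrt(2)*b + 113*b - 336 - 8*sqrt(2)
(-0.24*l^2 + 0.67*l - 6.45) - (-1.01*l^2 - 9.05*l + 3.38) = 0.77*l^2 + 9.72*l - 9.83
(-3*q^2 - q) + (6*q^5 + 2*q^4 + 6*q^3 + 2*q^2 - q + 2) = 6*q^5 + 2*q^4 + 6*q^3 - q^2 - 2*q + 2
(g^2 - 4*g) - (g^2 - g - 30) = 30 - 3*g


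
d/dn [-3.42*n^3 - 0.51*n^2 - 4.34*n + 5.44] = -10.26*n^2 - 1.02*n - 4.34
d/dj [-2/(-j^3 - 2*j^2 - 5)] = 2*j*(-3*j - 4)/(j^3 + 2*j^2 + 5)^2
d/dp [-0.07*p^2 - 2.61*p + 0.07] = -0.14*p - 2.61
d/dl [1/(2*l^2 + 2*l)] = (-l - 1/2)/(l^2*(l + 1)^2)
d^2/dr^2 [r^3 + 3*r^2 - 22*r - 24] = 6*r + 6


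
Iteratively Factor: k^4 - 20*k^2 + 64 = (k + 2)*(k^3 - 2*k^2 - 16*k + 32) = (k - 2)*(k + 2)*(k^2 - 16) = (k - 4)*(k - 2)*(k + 2)*(k + 4)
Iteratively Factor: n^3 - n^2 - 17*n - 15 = (n + 1)*(n^2 - 2*n - 15) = (n - 5)*(n + 1)*(n + 3)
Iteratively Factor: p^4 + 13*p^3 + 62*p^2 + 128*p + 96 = (p + 3)*(p^3 + 10*p^2 + 32*p + 32) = (p + 3)*(p + 4)*(p^2 + 6*p + 8) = (p + 3)*(p + 4)^2*(p + 2)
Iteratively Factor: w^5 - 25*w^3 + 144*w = (w - 3)*(w^4 + 3*w^3 - 16*w^2 - 48*w) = (w - 3)*(w + 4)*(w^3 - w^2 - 12*w) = (w - 3)*(w + 3)*(w + 4)*(w^2 - 4*w) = (w - 4)*(w - 3)*(w + 3)*(w + 4)*(w)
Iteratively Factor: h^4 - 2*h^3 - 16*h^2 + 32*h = (h - 4)*(h^3 + 2*h^2 - 8*h) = (h - 4)*(h - 2)*(h^2 + 4*h) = (h - 4)*(h - 2)*(h + 4)*(h)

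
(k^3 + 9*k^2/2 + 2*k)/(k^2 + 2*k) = (k^2 + 9*k/2 + 2)/(k + 2)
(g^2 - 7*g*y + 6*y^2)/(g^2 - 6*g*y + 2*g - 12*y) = (g - y)/(g + 2)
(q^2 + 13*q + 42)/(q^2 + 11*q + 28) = (q + 6)/(q + 4)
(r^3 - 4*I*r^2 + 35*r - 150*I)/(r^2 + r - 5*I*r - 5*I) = (r^2 + I*r + 30)/(r + 1)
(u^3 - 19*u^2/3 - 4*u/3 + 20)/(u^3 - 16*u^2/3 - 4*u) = (3*u^2 - u - 10)/(u*(3*u + 2))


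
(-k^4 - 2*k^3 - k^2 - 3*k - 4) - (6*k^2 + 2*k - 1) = -k^4 - 2*k^3 - 7*k^2 - 5*k - 3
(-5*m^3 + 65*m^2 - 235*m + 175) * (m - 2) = -5*m^4 + 75*m^3 - 365*m^2 + 645*m - 350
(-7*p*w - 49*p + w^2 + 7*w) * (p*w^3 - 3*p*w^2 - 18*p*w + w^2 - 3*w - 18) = -7*p^2*w^4 - 28*p^2*w^3 + 273*p^2*w^2 + 882*p^2*w + p*w^5 + 4*p*w^4 - 46*p*w^3 - 154*p*w^2 + 273*p*w + 882*p + w^4 + 4*w^3 - 39*w^2 - 126*w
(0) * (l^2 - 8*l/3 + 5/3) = 0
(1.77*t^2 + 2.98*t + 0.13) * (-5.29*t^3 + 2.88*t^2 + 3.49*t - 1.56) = -9.3633*t^5 - 10.6666*t^4 + 14.072*t^3 + 8.0134*t^2 - 4.1951*t - 0.2028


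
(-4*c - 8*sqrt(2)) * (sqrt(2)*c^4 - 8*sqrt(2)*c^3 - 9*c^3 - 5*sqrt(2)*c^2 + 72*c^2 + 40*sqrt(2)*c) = -4*sqrt(2)*c^5 + 20*c^4 + 32*sqrt(2)*c^4 - 160*c^3 + 92*sqrt(2)*c^3 - 736*sqrt(2)*c^2 + 80*c^2 - 640*c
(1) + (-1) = 0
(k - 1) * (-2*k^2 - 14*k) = -2*k^3 - 12*k^2 + 14*k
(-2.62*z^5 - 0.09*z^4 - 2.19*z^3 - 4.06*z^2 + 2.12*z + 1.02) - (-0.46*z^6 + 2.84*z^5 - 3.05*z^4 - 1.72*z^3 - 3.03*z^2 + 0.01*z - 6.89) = 0.46*z^6 - 5.46*z^5 + 2.96*z^4 - 0.47*z^3 - 1.03*z^2 + 2.11*z + 7.91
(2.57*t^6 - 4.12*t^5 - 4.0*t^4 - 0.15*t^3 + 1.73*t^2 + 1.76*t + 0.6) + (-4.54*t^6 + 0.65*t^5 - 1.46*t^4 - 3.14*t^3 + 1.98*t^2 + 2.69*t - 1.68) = -1.97*t^6 - 3.47*t^5 - 5.46*t^4 - 3.29*t^3 + 3.71*t^2 + 4.45*t - 1.08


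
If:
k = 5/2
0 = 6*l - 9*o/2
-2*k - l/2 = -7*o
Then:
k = 5/2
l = 30/53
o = 40/53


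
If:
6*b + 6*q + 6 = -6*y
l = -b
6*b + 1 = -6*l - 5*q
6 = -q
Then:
No Solution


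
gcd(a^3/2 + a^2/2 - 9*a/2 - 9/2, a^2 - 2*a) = 1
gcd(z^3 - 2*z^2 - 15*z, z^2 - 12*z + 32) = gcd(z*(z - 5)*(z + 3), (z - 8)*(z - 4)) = 1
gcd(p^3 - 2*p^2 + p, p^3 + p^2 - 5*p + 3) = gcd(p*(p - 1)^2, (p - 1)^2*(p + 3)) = p^2 - 2*p + 1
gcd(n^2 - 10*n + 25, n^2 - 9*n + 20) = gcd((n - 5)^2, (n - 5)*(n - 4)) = n - 5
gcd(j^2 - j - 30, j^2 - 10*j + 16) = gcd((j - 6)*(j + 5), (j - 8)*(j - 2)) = 1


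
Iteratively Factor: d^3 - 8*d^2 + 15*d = (d - 5)*(d^2 - 3*d) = (d - 5)*(d - 3)*(d)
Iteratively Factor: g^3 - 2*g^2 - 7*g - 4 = (g + 1)*(g^2 - 3*g - 4) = (g - 4)*(g + 1)*(g + 1)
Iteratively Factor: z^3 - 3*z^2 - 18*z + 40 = (z + 4)*(z^2 - 7*z + 10) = (z - 2)*(z + 4)*(z - 5)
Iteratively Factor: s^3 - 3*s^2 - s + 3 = (s - 3)*(s^2 - 1) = (s - 3)*(s + 1)*(s - 1)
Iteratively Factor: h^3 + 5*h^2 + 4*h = (h + 4)*(h^2 + h) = (h + 1)*(h + 4)*(h)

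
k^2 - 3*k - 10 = (k - 5)*(k + 2)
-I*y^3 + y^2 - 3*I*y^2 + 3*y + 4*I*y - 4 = (y - 1)*(y + 4)*(-I*y + 1)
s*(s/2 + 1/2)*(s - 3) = s^3/2 - s^2 - 3*s/2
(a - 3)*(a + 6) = a^2 + 3*a - 18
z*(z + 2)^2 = z^3 + 4*z^2 + 4*z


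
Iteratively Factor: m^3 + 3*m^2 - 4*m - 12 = (m + 2)*(m^2 + m - 6) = (m - 2)*(m + 2)*(m + 3)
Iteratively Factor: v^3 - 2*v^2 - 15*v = (v)*(v^2 - 2*v - 15) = v*(v - 5)*(v + 3)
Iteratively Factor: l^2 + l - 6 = (l + 3)*(l - 2)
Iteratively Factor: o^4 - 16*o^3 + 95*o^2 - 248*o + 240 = (o - 4)*(o^3 - 12*o^2 + 47*o - 60) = (o - 5)*(o - 4)*(o^2 - 7*o + 12) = (o - 5)*(o - 4)^2*(o - 3)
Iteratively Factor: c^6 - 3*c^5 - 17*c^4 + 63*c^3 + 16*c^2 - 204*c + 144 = (c - 3)*(c^5 - 17*c^3 + 12*c^2 + 52*c - 48) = (c - 3)*(c - 1)*(c^4 + c^3 - 16*c^2 - 4*c + 48) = (c - 3)*(c - 1)*(c + 2)*(c^3 - c^2 - 14*c + 24) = (c - 3)*(c - 2)*(c - 1)*(c + 2)*(c^2 + c - 12) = (c - 3)^2*(c - 2)*(c - 1)*(c + 2)*(c + 4)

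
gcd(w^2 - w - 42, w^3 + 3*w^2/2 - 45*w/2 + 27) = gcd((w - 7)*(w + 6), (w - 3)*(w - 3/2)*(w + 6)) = w + 6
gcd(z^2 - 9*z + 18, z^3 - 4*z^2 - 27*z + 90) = z^2 - 9*z + 18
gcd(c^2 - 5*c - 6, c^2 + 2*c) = 1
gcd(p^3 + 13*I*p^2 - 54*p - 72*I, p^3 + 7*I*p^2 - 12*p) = p^2 + 7*I*p - 12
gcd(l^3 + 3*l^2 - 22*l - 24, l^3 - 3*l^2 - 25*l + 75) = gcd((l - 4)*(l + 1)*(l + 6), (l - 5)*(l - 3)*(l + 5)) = 1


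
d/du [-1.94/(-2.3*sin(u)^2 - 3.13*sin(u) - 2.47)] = -(8.924*sin(u) + 6.0722)*cos(u)/(2.3*sin(u)^2 + 3.13*sin(u) + 2.47)^2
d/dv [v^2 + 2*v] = 2*v + 2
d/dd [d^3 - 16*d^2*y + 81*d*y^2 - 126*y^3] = 3*d^2 - 32*d*y + 81*y^2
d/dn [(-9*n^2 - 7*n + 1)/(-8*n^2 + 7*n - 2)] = (-119*n^2 + 52*n + 7)/(64*n^4 - 112*n^3 + 81*n^2 - 28*n + 4)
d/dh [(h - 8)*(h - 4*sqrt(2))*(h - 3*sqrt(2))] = 3*h^2 - 14*sqrt(2)*h - 16*h + 24 + 56*sqrt(2)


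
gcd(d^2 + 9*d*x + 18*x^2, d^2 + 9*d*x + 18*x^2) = d^2 + 9*d*x + 18*x^2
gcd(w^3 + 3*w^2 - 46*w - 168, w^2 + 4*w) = w + 4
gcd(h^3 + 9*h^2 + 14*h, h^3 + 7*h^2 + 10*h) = h^2 + 2*h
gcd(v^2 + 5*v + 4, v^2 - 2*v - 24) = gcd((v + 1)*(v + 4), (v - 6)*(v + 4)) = v + 4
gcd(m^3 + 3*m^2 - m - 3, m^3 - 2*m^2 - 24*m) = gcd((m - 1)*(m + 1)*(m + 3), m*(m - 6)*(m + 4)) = 1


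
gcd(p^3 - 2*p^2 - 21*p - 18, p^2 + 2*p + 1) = p + 1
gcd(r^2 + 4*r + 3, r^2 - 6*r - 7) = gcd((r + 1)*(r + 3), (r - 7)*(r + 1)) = r + 1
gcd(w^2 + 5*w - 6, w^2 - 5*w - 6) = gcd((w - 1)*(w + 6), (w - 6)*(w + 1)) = 1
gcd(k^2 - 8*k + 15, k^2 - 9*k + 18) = k - 3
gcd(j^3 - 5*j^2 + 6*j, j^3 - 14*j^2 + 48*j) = j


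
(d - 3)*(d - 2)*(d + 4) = d^3 - d^2 - 14*d + 24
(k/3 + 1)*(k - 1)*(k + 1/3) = k^3/3 + 7*k^2/9 - 7*k/9 - 1/3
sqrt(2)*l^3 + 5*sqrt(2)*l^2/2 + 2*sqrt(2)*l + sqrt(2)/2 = (l + 1)^2*(sqrt(2)*l + sqrt(2)/2)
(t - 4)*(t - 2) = t^2 - 6*t + 8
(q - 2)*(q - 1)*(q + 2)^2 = q^4 + q^3 - 6*q^2 - 4*q + 8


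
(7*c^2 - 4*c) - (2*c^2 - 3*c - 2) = 5*c^2 - c + 2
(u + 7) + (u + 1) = 2*u + 8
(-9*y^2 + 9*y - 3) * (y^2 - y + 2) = -9*y^4 + 18*y^3 - 30*y^2 + 21*y - 6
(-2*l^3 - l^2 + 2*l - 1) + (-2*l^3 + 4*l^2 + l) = -4*l^3 + 3*l^2 + 3*l - 1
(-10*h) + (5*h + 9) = 9 - 5*h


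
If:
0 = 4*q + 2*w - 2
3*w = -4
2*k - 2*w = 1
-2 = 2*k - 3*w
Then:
No Solution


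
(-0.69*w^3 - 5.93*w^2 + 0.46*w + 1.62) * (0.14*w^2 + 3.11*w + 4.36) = -0.0966*w^5 - 2.9761*w^4 - 21.3863*w^3 - 24.1974*w^2 + 7.0438*w + 7.0632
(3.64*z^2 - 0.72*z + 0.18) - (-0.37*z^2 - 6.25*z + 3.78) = 4.01*z^2 + 5.53*z - 3.6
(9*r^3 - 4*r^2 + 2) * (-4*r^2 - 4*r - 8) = -36*r^5 - 20*r^4 - 56*r^3 + 24*r^2 - 8*r - 16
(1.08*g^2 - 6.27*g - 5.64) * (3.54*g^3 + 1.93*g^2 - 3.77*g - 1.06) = 3.8232*g^5 - 20.1114*g^4 - 36.1383*g^3 + 11.6079*g^2 + 27.909*g + 5.9784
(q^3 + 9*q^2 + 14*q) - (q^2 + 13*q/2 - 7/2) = q^3 + 8*q^2 + 15*q/2 + 7/2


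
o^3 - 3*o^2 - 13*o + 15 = (o - 5)*(o - 1)*(o + 3)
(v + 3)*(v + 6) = v^2 + 9*v + 18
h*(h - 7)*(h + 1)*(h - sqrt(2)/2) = h^4 - 6*h^3 - sqrt(2)*h^3/2 - 7*h^2 + 3*sqrt(2)*h^2 + 7*sqrt(2)*h/2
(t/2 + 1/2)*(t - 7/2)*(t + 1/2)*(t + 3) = t^4/2 + t^3/2 - 43*t^2/8 - 8*t - 21/8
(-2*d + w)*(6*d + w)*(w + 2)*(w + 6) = -12*d^2*w^2 - 96*d^2*w - 144*d^2 + 4*d*w^3 + 32*d*w^2 + 48*d*w + w^4 + 8*w^3 + 12*w^2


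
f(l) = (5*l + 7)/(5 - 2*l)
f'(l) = 5/(5 - 2*l) + 2*(5*l + 7)/(5 - 2*l)^2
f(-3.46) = -0.86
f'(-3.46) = 0.27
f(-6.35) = -1.40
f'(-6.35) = 0.12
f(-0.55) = 0.70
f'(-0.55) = 1.05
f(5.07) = -6.29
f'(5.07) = 1.48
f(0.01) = 1.42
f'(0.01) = 1.57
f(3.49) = -12.35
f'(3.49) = 9.95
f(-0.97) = 0.31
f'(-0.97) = 0.81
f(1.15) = 4.72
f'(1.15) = 5.35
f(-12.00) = -1.83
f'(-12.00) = 0.05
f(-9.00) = -1.65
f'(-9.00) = 0.07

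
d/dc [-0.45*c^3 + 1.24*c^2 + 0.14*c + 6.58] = -1.35*c^2 + 2.48*c + 0.14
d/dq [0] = 0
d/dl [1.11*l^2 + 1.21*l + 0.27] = 2.22*l + 1.21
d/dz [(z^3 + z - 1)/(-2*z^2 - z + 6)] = ((4*z + 1)*(z^3 + z - 1) - (3*z^2 + 1)*(2*z^2 + z - 6))/(2*z^2 + z - 6)^2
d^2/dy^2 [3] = 0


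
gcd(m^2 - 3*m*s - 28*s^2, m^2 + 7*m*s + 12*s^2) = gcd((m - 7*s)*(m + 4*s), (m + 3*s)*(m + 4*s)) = m + 4*s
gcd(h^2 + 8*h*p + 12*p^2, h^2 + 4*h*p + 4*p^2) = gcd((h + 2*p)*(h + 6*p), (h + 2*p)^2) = h + 2*p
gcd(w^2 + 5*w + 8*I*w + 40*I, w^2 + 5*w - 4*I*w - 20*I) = w + 5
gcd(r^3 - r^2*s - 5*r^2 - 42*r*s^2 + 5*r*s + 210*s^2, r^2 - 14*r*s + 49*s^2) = r - 7*s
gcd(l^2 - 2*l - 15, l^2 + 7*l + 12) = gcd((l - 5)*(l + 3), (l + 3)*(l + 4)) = l + 3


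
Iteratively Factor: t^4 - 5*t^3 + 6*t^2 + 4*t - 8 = (t - 2)*(t^3 - 3*t^2 + 4) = (t - 2)^2*(t^2 - t - 2) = (t - 2)^2*(t + 1)*(t - 2)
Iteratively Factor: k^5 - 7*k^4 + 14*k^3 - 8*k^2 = (k)*(k^4 - 7*k^3 + 14*k^2 - 8*k) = k*(k - 4)*(k^3 - 3*k^2 + 2*k) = k*(k - 4)*(k - 1)*(k^2 - 2*k) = k^2*(k - 4)*(k - 1)*(k - 2)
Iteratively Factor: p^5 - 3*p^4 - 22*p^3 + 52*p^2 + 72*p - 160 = (p + 4)*(p^4 - 7*p^3 + 6*p^2 + 28*p - 40) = (p - 5)*(p + 4)*(p^3 - 2*p^2 - 4*p + 8) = (p - 5)*(p - 2)*(p + 4)*(p^2 - 4) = (p - 5)*(p - 2)*(p + 2)*(p + 4)*(p - 2)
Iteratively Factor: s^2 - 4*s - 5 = (s + 1)*(s - 5)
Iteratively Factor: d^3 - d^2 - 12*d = (d - 4)*(d^2 + 3*d) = d*(d - 4)*(d + 3)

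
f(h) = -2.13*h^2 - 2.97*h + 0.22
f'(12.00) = -54.09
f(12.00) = -342.14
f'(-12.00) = 48.15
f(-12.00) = -270.86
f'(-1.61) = 3.89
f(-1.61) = -0.52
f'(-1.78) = 4.61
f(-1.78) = -1.24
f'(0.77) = -6.25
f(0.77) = -3.33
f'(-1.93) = 5.25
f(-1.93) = -1.98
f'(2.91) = -15.37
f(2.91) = -26.46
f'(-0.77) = 0.31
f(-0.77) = 1.24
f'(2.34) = -12.94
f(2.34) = -18.39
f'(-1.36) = 2.82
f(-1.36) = 0.32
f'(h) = -4.26*h - 2.97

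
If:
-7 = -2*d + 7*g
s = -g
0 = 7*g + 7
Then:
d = 0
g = -1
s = 1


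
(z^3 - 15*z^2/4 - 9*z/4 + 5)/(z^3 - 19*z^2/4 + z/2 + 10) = (z - 1)/(z - 2)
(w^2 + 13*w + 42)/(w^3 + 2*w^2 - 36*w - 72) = (w + 7)/(w^2 - 4*w - 12)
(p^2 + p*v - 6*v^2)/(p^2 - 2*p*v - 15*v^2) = (p - 2*v)/(p - 5*v)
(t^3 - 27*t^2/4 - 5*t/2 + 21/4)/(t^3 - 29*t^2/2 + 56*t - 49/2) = (4*t^2 + t - 3)/(2*(2*t^2 - 15*t + 7))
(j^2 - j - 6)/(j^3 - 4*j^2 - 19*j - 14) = (j - 3)/(j^2 - 6*j - 7)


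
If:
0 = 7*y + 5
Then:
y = -5/7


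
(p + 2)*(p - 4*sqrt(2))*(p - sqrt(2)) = p^3 - 5*sqrt(2)*p^2 + 2*p^2 - 10*sqrt(2)*p + 8*p + 16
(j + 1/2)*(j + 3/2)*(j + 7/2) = j^3 + 11*j^2/2 + 31*j/4 + 21/8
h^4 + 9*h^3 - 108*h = h*(h - 3)*(h + 6)^2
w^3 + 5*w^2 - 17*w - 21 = (w - 3)*(w + 1)*(w + 7)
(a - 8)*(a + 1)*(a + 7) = a^3 - 57*a - 56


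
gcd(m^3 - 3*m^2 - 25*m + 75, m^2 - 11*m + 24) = m - 3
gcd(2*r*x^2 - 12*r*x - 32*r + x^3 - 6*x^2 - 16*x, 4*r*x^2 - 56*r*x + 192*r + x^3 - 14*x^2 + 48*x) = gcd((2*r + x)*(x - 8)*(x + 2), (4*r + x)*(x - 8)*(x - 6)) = x - 8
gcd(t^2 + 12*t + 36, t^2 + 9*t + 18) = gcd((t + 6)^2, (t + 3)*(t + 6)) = t + 6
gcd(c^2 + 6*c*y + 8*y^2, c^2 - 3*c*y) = 1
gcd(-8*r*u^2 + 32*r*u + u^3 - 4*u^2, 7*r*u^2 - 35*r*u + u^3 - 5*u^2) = u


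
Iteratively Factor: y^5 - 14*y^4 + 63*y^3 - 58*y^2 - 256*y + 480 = (y - 4)*(y^4 - 10*y^3 + 23*y^2 + 34*y - 120) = (y - 4)*(y - 3)*(y^3 - 7*y^2 + 2*y + 40) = (y - 4)^2*(y - 3)*(y^2 - 3*y - 10) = (y - 4)^2*(y - 3)*(y + 2)*(y - 5)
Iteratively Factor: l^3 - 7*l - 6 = (l + 1)*(l^2 - l - 6) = (l - 3)*(l + 1)*(l + 2)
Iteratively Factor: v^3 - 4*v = (v - 2)*(v^2 + 2*v) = (v - 2)*(v + 2)*(v)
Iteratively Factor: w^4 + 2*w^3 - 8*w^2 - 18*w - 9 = (w + 1)*(w^3 + w^2 - 9*w - 9) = (w + 1)*(w + 3)*(w^2 - 2*w - 3) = (w + 1)^2*(w + 3)*(w - 3)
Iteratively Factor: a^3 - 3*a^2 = (a)*(a^2 - 3*a) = a^2*(a - 3)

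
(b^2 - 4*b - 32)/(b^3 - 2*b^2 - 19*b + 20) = (b - 8)/(b^2 - 6*b + 5)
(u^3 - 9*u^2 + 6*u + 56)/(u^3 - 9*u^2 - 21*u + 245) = (u^2 - 2*u - 8)/(u^2 - 2*u - 35)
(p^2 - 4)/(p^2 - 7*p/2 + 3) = 2*(p + 2)/(2*p - 3)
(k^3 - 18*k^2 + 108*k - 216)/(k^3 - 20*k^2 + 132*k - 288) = (k - 6)/(k - 8)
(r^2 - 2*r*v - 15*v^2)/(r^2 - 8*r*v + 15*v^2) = (r + 3*v)/(r - 3*v)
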